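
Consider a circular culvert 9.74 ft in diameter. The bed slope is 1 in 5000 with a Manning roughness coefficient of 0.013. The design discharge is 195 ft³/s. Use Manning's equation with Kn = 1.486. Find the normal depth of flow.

Manning's equation rearranged: A R^(2/3) = nQ / (1.486·√S) = 0.013 × 195 / (1.486 × √0.0002) = 120.6.
At y = 9.06 ft: A R^(2/3) = 145 — high.
At y = 5.16 ft: A R^(2/3) = 74.29 — low.
At y = 7.19 ft: A R^(2/3) = 120.7 — close enough.

y_n = 7.19 ft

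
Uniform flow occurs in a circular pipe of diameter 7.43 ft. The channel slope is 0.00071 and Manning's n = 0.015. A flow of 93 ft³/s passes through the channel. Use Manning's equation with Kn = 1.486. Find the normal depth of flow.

Manning's equation rearranged: A R^(2/3) = nQ / (1.486·√S) = 0.015 × 93 / (1.486 × √0.00071) = 35.23.
At y = 4.42 ft: A R^(2/3) = 43.44 — high.
At y = 3.88 ft: A R^(2/3) = 35.24 — matches.

y_n = 3.88 ft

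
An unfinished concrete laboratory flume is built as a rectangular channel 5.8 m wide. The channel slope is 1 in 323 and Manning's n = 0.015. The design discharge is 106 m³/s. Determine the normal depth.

Manning's equation rearranged: A R^(2/3) = nQ / (1·√S) = 0.015 × 106 / (√0.003096) = 28.58.
At y = 2.47 m: A R^(2/3) = 17.36 — short.
At y = 4.59 m: A R^(2/3) = 39.06 — over.
At y = 3.59 m: A R^(2/3) = 28.53 — close enough.

y_n = 3.59 m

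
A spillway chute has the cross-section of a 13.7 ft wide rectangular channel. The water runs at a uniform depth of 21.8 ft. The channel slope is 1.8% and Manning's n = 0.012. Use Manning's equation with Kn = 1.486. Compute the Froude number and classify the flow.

Flow area A = b·y = 13.7 × 21.8 = 298.7 ft². Wetted perimeter P = b + 2y = 13.7 + 2×21.8 = 57.3 ft.
Hydraulic radius R = A/P = 298.7/57.3 = 5.212 ft.
V = (1.486/n) R^(2/3) √S = (1.486/0.012) × 5.212^(2/3) × √0.018 = 49.94 ft/s. Hydraulic depth D_h = A/T = 298.7/13.7 = 21.8 ft.
Froude number Fr = V/√(g·D_h) = 49.94/√(32.2×21.8) = 1.89, which is greater than 1, so the flow is supercritical.

supercritical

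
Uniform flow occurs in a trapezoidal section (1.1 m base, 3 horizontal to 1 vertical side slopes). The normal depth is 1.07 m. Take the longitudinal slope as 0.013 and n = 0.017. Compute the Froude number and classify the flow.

supercritical

With bottom width b = 1.1 m and side slope z = 3: A = (b + zy)y = (1.1 + 3×1.07)×1.07 = 4.612 m²; P = b + 2y√(1+z²) = 1.1 + 2×1.07×3.162 = 7.867 m.
Hydraulic radius R = A/P = 4.612/7.867 = 0.5862 m.
V = (1/n) R^(2/3) √S = (1/0.017) × 0.5862^(2/3) × √0.013 = 4.698 m/s. Hydraulic depth D_h = A/T = 4.612/7.52 = 0.6133 m.
Froude number Fr = V/√(g·D_h) = 4.698/√(9.81×0.6133) = 1.92, which is greater than 1, so the flow is supercritical.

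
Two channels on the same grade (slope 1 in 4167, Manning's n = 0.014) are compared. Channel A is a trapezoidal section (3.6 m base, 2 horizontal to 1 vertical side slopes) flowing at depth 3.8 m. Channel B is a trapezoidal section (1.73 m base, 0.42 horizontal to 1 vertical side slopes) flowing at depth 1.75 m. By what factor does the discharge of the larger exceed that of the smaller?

Channel A: With bottom width b = 3.6 m and side slope z = 2: A = (b + zy)y = (3.6 + 2×3.8)×3.8 = 42.56 m²; P = b + 2y√(1+z²) = 3.6 + 2×3.8×2.236 = 20.59 m. Hydraulic radius R = A/P = 42.56/20.59 = 2.067 m. Q_A = (1/0.014)·42.56·2.067^(2/3)·√0.00024 = 76.41 m³/s.
Channel B: With bottom width b = 1.73 m and side slope z = 0.42: A = (b + zy)y = (1.73 + 0.42×1.75)×1.75 = 4.314 m²; P = b + 2y√(1+z²) = 1.73 + 2×1.75×1.085 = 5.526 m. Hydraulic radius R = A/P = 4.314/5.526 = 0.7806 m. Q_B = (1/0.014)·4.314·0.7806^(2/3)·√0.00024 = 4.047 m³/s.
The larger discharge is 76.41 m³/s and the smaller is 4.047 m³/s; the ratio is 18.9.

18.9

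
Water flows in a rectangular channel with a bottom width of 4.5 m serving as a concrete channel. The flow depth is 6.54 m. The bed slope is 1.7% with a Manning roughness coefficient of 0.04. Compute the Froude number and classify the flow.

subcritical

Flow area A = b·y = 4.5 × 6.54 = 29.43 m². Wetted perimeter P = b + 2y = 4.5 + 2×6.54 = 17.58 m.
Hydraulic radius R = A/P = 29.43/17.58 = 1.674 m.
V = (1/n) R^(2/3) √S = (1/0.04) × 1.674^(2/3) × √0.017 = 4.596 m/s. Hydraulic depth D_h = A/T = 29.43/4.5 = 6.54 m.
Froude number Fr = V/√(g·D_h) = 4.596/√(9.81×6.54) = 0.574, which is less than 1, so the flow is subcritical.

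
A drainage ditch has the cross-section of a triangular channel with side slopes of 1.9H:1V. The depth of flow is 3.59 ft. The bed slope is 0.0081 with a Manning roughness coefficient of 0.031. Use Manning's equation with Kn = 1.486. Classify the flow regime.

For a triangular section with side slope z = 1.9: A = zy² = 1.9×3.59² = 24.49 ft²; P = 2y√(1+z²) = 2×3.59×2.147 = 15.42 ft.
Hydraulic radius R = A/P = 24.49/15.42 = 1.588 ft.
V = (1.486/n) R^(2/3) √S = (1.486/0.031) × 1.588^(2/3) × √0.0081 = 5.873 ft/s. Hydraulic depth D_h = A/T = 24.49/13.64 = 1.795 ft.
Froude number Fr = V/√(g·D_h) = 5.873/√(32.2×1.795) = 0.773, which is less than 1, so the flow is subcritical.

subcritical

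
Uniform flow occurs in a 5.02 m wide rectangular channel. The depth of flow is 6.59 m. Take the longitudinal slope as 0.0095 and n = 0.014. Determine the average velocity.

Flow area A = b·y = 5.02 × 6.59 = 33.08 m². Wetted perimeter P = b + 2y = 5.02 + 2×6.59 = 18.2 m.
Hydraulic radius R = A/P = 33.08/18.2 = 1.818 m.
From Manning's equation, V = (1/n) R^(2/3) S^(1/2) = (1/0.014) × 1.818^(2/3) × 0.0095^(1/2) = 10.4 m/s.

V = 10.4 m/s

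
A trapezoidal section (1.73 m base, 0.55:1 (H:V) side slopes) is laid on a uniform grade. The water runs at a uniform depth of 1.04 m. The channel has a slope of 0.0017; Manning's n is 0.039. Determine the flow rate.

With bottom width b = 1.73 m and side slope z = 0.55: A = (b + zy)y = (1.73 + 0.55×1.04)×1.04 = 2.394 m²; P = b + 2y√(1+z²) = 1.73 + 2×1.04×1.141 = 4.104 m.
Hydraulic radius R = A/P = 2.394/4.104 = 0.5834 m.
Manning's equation: Q = (1/n) A R^(2/3) S^(1/2) = (1/0.039) × 2.394 × 0.5834^(2/3) × 0.0017^(1/2) = 1.77 m³/s.

Q = 1.77 m³/s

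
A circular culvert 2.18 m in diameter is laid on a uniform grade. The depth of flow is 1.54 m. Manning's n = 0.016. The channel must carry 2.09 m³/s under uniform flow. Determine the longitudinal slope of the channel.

For a circular section of diameter D = 2.18 m at depth y = 1.54 m, the central angle is θ = 2 arccos(1 − 2y/D) = 3.993 rad. Then A = (D²/8)(θ − sin θ) = 2.819 m² and P = Dθ/2 = 4.352 m.
Hydraulic radius R = A/P = 2.819/4.352 = 0.6477 m.
From Manning's equation, S = [nQ / (1 A R^(2/3))]² = [0.016 × 2.09 / (1 × 2.819 × 0.6477^(2/3))]² = 0.000251.

S = 0.000251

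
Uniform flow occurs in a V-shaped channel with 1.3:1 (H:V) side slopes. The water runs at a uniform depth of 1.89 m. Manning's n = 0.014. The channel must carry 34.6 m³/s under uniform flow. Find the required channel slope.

S = 0.016

For a triangular section with side slope z = 1.3: A = zy² = 1.3×1.89² = 4.644 m²; P = 2y√(1+z²) = 2×1.89×1.64 = 6.2 m.
Hydraulic radius R = A/P = 4.644/6.2 = 0.749 m.
From Manning's equation, S = [nQ / (1 A R^(2/3))]² = [0.014 × 34.6 / (1 × 4.644 × 0.749^(2/3))]² = 0.016.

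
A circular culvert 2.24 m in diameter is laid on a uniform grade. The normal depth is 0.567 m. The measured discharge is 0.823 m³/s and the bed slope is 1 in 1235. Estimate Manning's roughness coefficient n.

n = 0.013

For a circular section of diameter D = 2.24 m at depth y = 0.567 m, the central angle is θ = 2 arccos(1 − 2y/D) = 2.109 rad. Then A = (D²/8)(θ − sin θ) = 0.784 m² and P = Dθ/2 = 2.362 m.
Hydraulic radius R = A/P = 0.784/2.362 = 0.332 m.
Rearranging Manning's equation: n = (1/Q) A R^(2/3) S^(1/2) = (1/0.823) × 0.784 × 0.332^(2/3) × √0.0008097 = 0.013.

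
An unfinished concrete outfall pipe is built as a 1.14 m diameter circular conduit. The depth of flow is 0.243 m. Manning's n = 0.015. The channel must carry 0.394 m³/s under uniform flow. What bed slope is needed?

S = 0.018

For a circular section of diameter D = 1.14 m at depth y = 0.243 m, the central angle is θ = 2 arccos(1 − 2y/D) = 1.92 rad. Then A = (D²/8)(θ − sin θ) = 0.1592 m² and P = Dθ/2 = 1.094 m.
Hydraulic radius R = A/P = 0.1592/1.094 = 0.1455 m.
From Manning's equation, S = [nQ / (1 A R^(2/3))]² = [0.015 × 0.394 / (1 × 0.1592 × 0.1455^(2/3))]² = 0.018.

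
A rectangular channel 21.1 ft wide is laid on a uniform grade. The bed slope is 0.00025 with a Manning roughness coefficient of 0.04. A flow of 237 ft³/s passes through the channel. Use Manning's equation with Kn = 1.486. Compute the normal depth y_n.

Manning's equation rearranged: A R^(2/3) = nQ / (1.486·√S) = 0.04 × 237 / (1.486 × √0.00025) = 403.5.
Try y = 8.1 ft: A R^(2/3) = 471.5 — high.
Try y = 5.29 ft: A R^(2/3) = 258.4 — low.
Try y = 7.24 ft: A R^(2/3) = 403.6 — close enough.

y_n = 7.24 ft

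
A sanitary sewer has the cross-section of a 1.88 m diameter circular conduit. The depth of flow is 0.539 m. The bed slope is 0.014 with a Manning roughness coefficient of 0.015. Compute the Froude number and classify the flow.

supercritical

For a circular section of diameter D = 1.88 m at depth y = 0.539 m, the central angle is θ = 2 arccos(1 − 2y/D) = 2.26 rad. Then A = (D²/8)(θ − sin θ) = 0.6576 m² and P = Dθ/2 = 2.125 m.
Hydraulic radius R = A/P = 0.6576/2.125 = 0.3095 m.
V = (1/n) R^(2/3) √S = (1/0.015) × 0.3095^(2/3) × √0.014 = 3.609 m/s. Hydraulic depth D_h = A/T = 0.6576/1.7 = 0.3867 m.
Froude number Fr = V/√(g·D_h) = 3.609/√(9.81×0.3867) = 1.85, which is greater than 1, so the flow is supercritical.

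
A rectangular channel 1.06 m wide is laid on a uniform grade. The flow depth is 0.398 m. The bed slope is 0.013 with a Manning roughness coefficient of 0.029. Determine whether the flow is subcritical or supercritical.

subcritical

Flow area A = b·y = 1.06 × 0.398 = 0.4219 m². Wetted perimeter P = b + 2y = 1.06 + 2×0.398 = 1.856 m.
Hydraulic radius R = A/P = 0.4219/1.856 = 0.2273 m.
V = (1/n) R^(2/3) √S = (1/0.029) × 0.2273^(2/3) × √0.013 = 1.464 m/s. Hydraulic depth D_h = A/T = 0.4219/1.06 = 0.398 m.
Froude number Fr = V/√(g·D_h) = 1.464/√(9.81×0.398) = 0.741, which is less than 1, so the flow is subcritical.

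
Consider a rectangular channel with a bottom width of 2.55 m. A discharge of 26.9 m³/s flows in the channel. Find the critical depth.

For a rectangular channel, critical depth y_c = (q²/g)^(1/3) where q = Q/b = 26.9/2.55 = 10.55 m²/s.
So y_c = (10.55²/9.81)^(1/3) = 2.25 m.

y_c = 2.25 m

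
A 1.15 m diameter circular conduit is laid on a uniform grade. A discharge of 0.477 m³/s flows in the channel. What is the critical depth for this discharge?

At critical depth, Q² T / (g A³) = 1, i.e. A³/T = Q²/g = 0.477²/9.81 = 0.02319.
Trying y = 0.326 m: A³/T = 0.01371 — short.
Trying y = 0.373 m: A³/T = 0.0231 — ≈ 0.02319.

y_c = 0.373 m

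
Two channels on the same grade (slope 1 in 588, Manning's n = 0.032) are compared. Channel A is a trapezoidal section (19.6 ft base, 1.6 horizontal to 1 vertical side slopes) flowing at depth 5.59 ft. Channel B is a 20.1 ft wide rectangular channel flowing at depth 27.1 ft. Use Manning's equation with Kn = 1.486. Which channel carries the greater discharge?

channel B

Channel A: With bottom width b = 19.6 ft and side slope z = 1.6: A = (b + zy)y = (19.6 + 1.6×5.59)×5.59 = 159.6 ft²; P = b + 2y√(1+z²) = 19.6 + 2×5.59×1.887 = 40.69 ft. Hydraulic radius R = A/P = 159.6/40.69 = 3.921 ft. Q_A = (1.486/0.032)·159.6·3.921^(2/3)·√0.001701 = 759.8 ft³/s.
Channel B: Flow area A = b·y = 20.1 × 27.1 = 544.7 ft². Wetted perimeter P = b + 2y = 20.1 + 2×27.1 = 74.3 ft. Hydraulic radius R = A/P = 544.7/74.3 = 7.331 ft. Q_B = (1.486/0.032)·544.7·7.331^(2/3)·√0.001701 = 3937 ft³/s.
Q_A = 759.8 ft³/s vs Q_B = 3937 ft³/s, so channel B carries more.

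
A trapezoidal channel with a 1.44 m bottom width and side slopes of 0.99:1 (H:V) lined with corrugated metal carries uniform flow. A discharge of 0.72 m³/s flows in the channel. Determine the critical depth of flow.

At critical depth, Q² T / (g A³) = 1, i.e. A³/T = Q²/g = 0.72²/9.81 = 0.05284.
Try y = 0.306 m: A³/T = 0.07415 — over.
Try y = 0.275 m: A³/T = 0.05261 — ≈ 0.05284.

y_c = 0.275 m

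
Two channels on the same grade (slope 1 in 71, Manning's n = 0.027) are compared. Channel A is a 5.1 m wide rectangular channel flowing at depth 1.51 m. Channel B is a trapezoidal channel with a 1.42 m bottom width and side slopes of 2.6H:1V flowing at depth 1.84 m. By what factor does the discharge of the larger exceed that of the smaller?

Channel A: Flow area A = b·y = 5.1 × 1.51 = 7.701 m². Wetted perimeter P = b + 2y = 5.1 + 2×1.51 = 8.12 m. Hydraulic radius R = A/P = 7.701/8.12 = 0.9484 m. Q_A = (1/0.027)·7.701·0.9484^(2/3)·√0.01408 = 32.67 m³/s.
Channel B: With bottom width b = 1.42 m and side slope z = 2.6: A = (b + zy)y = (1.42 + 2.6×1.84)×1.84 = 11.42 m²; P = b + 2y√(1+z²) = 1.42 + 2×1.84×2.786 = 11.67 m. Hydraulic radius R = A/P = 11.42/11.67 = 0.9781 m. Q_B = (1/0.027)·11.42·0.9781^(2/3)·√0.01408 = 49.44 m³/s.
The larger discharge is 49.44 m³/s and the smaller is 32.67 m³/s; the ratio is 1.51.

1.51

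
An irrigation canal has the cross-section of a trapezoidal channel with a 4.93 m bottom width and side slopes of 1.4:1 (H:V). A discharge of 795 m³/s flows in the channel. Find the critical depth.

At critical depth, Q² T / (g A³) = 1, i.e. A³/T = Q²/g = 795²/9.81 = 64430.
Try y = 6.51 m: A³/T = 33000 — too small.
Try y = 7.63 m: A³/T = 64280 — ≈ 64430.

y_c = 7.63 m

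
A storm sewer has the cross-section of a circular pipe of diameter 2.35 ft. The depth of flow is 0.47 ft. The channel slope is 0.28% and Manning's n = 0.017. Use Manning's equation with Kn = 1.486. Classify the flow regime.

subcritical

For a circular section of diameter D = 2.35 ft at depth y = 0.47 ft, the central angle is θ = 2 arccos(1 − 2y/D) = 1.855 rad. Then A = (D²/8)(θ − sin θ) = 0.6175 ft² and P = Dθ/2 = 2.179 ft.
Hydraulic radius R = A/P = 0.6175/2.179 = 0.2834 ft.
V = (1.486/n) R^(2/3) √S = (1.486/0.017) × 0.2834^(2/3) × √0.0028 = 1.996 ft/s. Hydraulic depth D_h = A/T = 0.6175/1.88 = 0.3285 ft.
Froude number Fr = V/√(g·D_h) = 1.996/√(32.2×0.3285) = 0.614, which is less than 1, so the flow is subcritical.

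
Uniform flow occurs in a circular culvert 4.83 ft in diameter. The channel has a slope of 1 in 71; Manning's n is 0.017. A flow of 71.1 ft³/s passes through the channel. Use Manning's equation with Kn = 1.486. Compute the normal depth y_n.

Manning's equation rearranged: A R^(2/3) = nQ / (1.486·√S) = 0.017 × 71.1 / (1.486 × √0.01408) = 6.854.
Try y = 2.4 ft: A R^(2/3) = 10.28 — high.
Try y = 1.91 ft: A R^(2/3) = 6.856 — ≈ 6.854.

y_n = 1.91 ft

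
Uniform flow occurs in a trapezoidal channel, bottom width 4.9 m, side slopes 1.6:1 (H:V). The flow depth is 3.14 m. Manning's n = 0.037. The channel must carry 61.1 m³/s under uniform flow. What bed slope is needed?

With bottom width b = 4.9 m and side slope z = 1.6: A = (b + zy)y = (4.9 + 1.6×3.14)×3.14 = 31.16 m²; P = b + 2y√(1+z²) = 4.9 + 2×3.14×1.887 = 16.75 m.
Hydraulic radius R = A/P = 31.16/16.75 = 1.86 m.
From Manning's equation, S = [nQ / (1 A R^(2/3))]² = [0.037 × 61.1 / (1 × 31.16 × 1.86^(2/3))]² = 0.0023.

S = 0.0023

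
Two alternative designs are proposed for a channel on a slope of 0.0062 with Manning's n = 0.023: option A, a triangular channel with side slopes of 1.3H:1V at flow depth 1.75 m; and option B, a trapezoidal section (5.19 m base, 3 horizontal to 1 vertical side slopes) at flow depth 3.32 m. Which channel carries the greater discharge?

channel B

Channel A: For a triangular section with side slope z = 1.3: A = zy² = 1.3×1.75² = 3.981 m²; P = 2y√(1+z²) = 2×1.75×1.64 = 5.74 m. Hydraulic radius R = A/P = 3.981/5.74 = 0.6935 m. Q_A = (1/0.023)·3.981·0.6935^(2/3)·√0.0062 = 10.68 m³/s.
Channel B: With bottom width b = 5.19 m and side slope z = 3: A = (b + zy)y = (5.19 + 3×3.32)×3.32 = 50.3 m²; P = b + 2y√(1+z²) = 5.19 + 2×3.32×3.162 = 26.19 m. Hydraulic radius R = A/P = 50.3/26.19 = 1.921 m. Q_B = (1/0.023)·50.3·1.921^(2/3)·√0.0062 = 266.1 m³/s.
Q_A = 10.68 m³/s vs Q_B = 266.1 m³/s, so channel B carries more.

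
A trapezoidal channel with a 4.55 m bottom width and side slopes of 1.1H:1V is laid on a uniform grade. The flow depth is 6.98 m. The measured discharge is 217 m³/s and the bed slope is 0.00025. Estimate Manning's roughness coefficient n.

n = 0.014

With bottom width b = 4.55 m and side slope z = 1.1: A = (b + zy)y = (4.55 + 1.1×6.98)×6.98 = 85.35 m²; P = b + 2y√(1+z²) = 4.55 + 2×6.98×1.487 = 25.3 m.
Hydraulic radius R = A/P = 85.35/25.3 = 3.373 m.
Rearranging Manning's equation: n = (1/Q) A R^(2/3) S^(1/2) = (1/217) × 85.35 × 3.373^(2/3) × √0.00025 = 0.014.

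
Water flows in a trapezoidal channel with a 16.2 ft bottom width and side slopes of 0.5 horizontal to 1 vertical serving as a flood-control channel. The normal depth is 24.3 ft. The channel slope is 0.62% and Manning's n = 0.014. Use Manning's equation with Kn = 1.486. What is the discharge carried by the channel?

With bottom width b = 16.2 ft and side slope z = 0.5: A = (b + zy)y = (16.2 + 0.5×24.3)×24.3 = 688.9 ft²; P = b + 2y√(1+z²) = 16.2 + 2×24.3×1.118 = 70.54 ft.
Hydraulic radius R = A/P = 688.9/70.54 = 9.767 ft.
Manning's equation: Q = (1.486/n) A R^(2/3) S^(1/2) = (1.486/0.014) × 688.9 × 9.767^(2/3) × 0.0062^(1/2) = 26300 ft³/s.

Q = 26300 ft³/s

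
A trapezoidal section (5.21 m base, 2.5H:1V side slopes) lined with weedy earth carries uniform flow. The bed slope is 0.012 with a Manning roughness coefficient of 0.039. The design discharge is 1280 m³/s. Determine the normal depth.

Manning's equation rearranged: A R^(2/3) = nQ / (1·√S) = 0.039 × 1280 / (√0.012) = 455.7.
At y = 5.31 m: A R^(2/3) = 199.8 — too small.
At y = 9.37 m: A R^(2/3) = 765.6 — too large.
At y = 7.55 m: A R^(2/3) = 455.5 — matches.

y_n = 7.55 m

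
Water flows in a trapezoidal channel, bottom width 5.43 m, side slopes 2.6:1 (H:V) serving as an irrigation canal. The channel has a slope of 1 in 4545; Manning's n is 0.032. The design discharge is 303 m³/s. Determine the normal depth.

Manning's equation rearranged: A R^(2/3) = nQ / (1·√S) = 0.032 × 303 / (√0.00022) = 653.7.
At y = 9.68 m: A R^(2/3) = 864.9 — too large.
At y = 7.45 m: A R^(2/3) = 460.6 — too small.
At y = 8.62 m: A R^(2/3) = 653.2 — ≈ 653.7.

y_n = 8.62 m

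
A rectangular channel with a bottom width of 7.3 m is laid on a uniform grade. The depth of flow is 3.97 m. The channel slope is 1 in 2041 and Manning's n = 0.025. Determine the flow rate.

Flow area A = b·y = 7.3 × 3.97 = 28.98 m². Wetted perimeter P = b + 2y = 7.3 + 2×3.97 = 15.24 m.
Hydraulic radius R = A/P = 28.98/15.24 = 1.902 m.
Manning's equation: Q = (1/n) A R^(2/3) S^(1/2) = (1/0.025) × 28.98 × 1.902^(2/3) × 0.00049^(1/2) = 39.4 m³/s.

Q = 39.4 m³/s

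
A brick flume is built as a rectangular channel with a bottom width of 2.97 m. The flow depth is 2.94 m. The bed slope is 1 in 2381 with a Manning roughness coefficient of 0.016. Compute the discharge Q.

Flow area A = b·y = 2.97 × 2.94 = 8.732 m². Wetted perimeter P = b + 2y = 2.97 + 2×2.94 = 8.85 m.
Hydraulic radius R = A/P = 8.732/8.85 = 0.9866 m.
Manning's equation: Q = (1/n) A R^(2/3) S^(1/2) = (1/0.016) × 8.732 × 0.9866^(2/3) × 0.00042^(1/2) = 11.1 m³/s.

Q = 11.1 m³/s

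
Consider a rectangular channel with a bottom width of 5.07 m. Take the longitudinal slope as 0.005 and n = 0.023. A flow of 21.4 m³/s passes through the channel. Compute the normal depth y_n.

y_n = 1.45 m

Manning's equation rearranged: A R^(2/3) = nQ / (1·√S) = 0.023 × 21.4 / (√0.005) = 6.961.
At y = 1.18 m: A R^(2/3) = 5.178 — short.
At y = 1.81 m: A R^(2/3) = 9.516 — over.
At y = 1.45 m: A R^(2/3) = 6.966 — close enough.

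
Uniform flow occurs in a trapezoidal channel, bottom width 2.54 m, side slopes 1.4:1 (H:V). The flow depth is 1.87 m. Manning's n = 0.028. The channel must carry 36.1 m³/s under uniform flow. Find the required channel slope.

With bottom width b = 2.54 m and side slope z = 1.4: A = (b + zy)y = (2.54 + 1.4×1.87)×1.87 = 9.645 m²; P = b + 2y√(1+z²) = 2.54 + 2×1.87×1.72 = 8.975 m.
Hydraulic radius R = A/P = 9.645/8.975 = 1.075 m.
From Manning's equation, S = [nQ / (1 A R^(2/3))]² = [0.028 × 36.1 / (1 × 9.645 × 1.075^(2/3))]² = 0.00998.

S = 0.00998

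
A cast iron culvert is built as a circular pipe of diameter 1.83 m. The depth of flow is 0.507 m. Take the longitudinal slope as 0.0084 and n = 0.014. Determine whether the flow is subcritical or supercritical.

For a circular section of diameter D = 1.83 m at depth y = 0.507 m, the central angle is θ = 2 arccos(1 − 2y/D) = 2.217 rad. Then A = (D²/8)(θ − sin θ) = 0.594 m² and P = Dθ/2 = 2.029 m.
Hydraulic radius R = A/P = 0.594/2.029 = 0.2928 m.
V = (1/n) R^(2/3) √S = (1/0.014) × 0.2928^(2/3) × √0.0084 = 2.887 m/s. Hydraulic depth D_h = A/T = 0.594/1.638 = 0.3626 m.
Froude number Fr = V/√(g·D_h) = 2.887/√(9.81×0.3626) = 1.53, which is greater than 1, so the flow is supercritical.

supercritical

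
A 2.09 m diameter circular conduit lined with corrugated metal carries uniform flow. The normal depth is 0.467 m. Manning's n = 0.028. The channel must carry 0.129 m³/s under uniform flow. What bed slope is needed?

For a circular section of diameter D = 2.09 m at depth y = 0.467 m, the central angle is θ = 2 arccos(1 − 2y/D) = 1.969 rad. Then A = (D²/8)(θ − sin θ) = 0.5721 m² and P = Dθ/2 = 2.058 m.
Hydraulic radius R = A/P = 0.5721/2.058 = 0.278 m.
From Manning's equation, S = [nQ / (1 A R^(2/3))]² = [0.028 × 0.129 / (1 × 0.5721 × 0.278^(2/3))]² = 0.00022.

S = 0.00022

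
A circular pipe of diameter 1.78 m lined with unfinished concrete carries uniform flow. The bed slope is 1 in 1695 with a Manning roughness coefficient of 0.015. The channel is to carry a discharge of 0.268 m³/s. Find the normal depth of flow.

Manning's equation rearranged: A R^(2/3) = nQ / (1·√S) = 0.015 × 0.268 / (√0.00059) = 0.1655.
Trying y = 0.494 m: A R^(2/3) = 0.2441 — over.
Trying y = 0.301 m: A R^(2/3) = 0.09022 — short.
Trying y = 0.406 m: A R^(2/3) = 0.1655 — ≈ 0.1655.

y_n = 0.406 m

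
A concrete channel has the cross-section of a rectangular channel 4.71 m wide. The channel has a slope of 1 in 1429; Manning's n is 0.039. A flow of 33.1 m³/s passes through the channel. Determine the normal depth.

y_n = 7.09 m

Manning's equation rearranged: A R^(2/3) = nQ / (1·√S) = 0.039 × 33.1 / (√0.0006998) = 48.8.
At y = 8.68 m: A R^(2/3) = 61.66 — over.
At y = 7.09 m: A R^(2/3) = 48.82 — close enough.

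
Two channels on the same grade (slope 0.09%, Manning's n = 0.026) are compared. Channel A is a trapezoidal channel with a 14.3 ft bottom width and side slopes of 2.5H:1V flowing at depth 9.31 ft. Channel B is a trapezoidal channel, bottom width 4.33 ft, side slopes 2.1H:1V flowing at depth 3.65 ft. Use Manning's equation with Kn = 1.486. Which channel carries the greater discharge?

Channel A: With bottom width b = 14.3 ft and side slope z = 2.5: A = (b + zy)y = (14.3 + 2.5×9.31)×9.31 = 349.8 ft²; P = b + 2y√(1+z²) = 14.3 + 2×9.31×2.693 = 64.44 ft. Hydraulic radius R = A/P = 349.8/64.44 = 5.429 ft. Q_A = (1.486/0.026)·349.8·5.429^(2/3)·√0.0009 = 1853 ft³/s.
Channel B: With bottom width b = 4.33 ft and side slope z = 2.1: A = (b + zy)y = (4.33 + 2.1×3.65)×3.65 = 43.78 ft²; P = b + 2y√(1+z²) = 4.33 + 2×3.65×2.326 = 21.31 ft. Hydraulic radius R = A/P = 43.78/21.31 = 2.055 ft. Q_B = (1.486/0.026)·43.78·2.055^(2/3)·√0.0009 = 121.3 ft³/s.
Q_A = 1853 ft³/s vs Q_B = 121.3 ft³/s, so channel A carries more.

channel A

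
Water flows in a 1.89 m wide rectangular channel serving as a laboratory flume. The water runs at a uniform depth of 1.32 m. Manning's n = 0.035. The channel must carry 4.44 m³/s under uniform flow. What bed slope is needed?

Flow area A = b·y = 1.89 × 1.32 = 2.495 m². Wetted perimeter P = b + 2y = 1.89 + 2×1.32 = 4.53 m.
Hydraulic radius R = A/P = 2.495/4.53 = 0.5507 m.
From Manning's equation, S = [nQ / (1 A R^(2/3))]² = [0.035 × 4.44 / (1 × 2.495 × 0.5507^(2/3))]² = 0.0086.

S = 0.0086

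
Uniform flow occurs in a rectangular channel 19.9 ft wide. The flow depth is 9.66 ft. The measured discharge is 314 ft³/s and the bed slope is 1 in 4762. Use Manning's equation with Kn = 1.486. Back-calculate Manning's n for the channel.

n = 0.038

Flow area A = b·y = 19.9 × 9.66 = 192.2 ft². Wetted perimeter P = b + 2y = 19.9 + 2×9.66 = 39.22 ft.
Hydraulic radius R = A/P = 192.2/39.22 = 4.901 ft.
Rearranging Manning's equation: n = (1.486/Q) A R^(2/3) S^(1/2) = (1.486/314) × 192.2 × 4.901^(2/3) × √0.00021 = 0.038.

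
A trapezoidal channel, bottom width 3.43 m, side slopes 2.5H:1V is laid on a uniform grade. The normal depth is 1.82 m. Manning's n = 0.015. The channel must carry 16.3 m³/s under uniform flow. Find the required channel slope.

S = 0.00025

With bottom width b = 3.43 m and side slope z = 2.5: A = (b + zy)y = (3.43 + 2.5×1.82)×1.82 = 14.52 m²; P = b + 2y√(1+z²) = 3.43 + 2×1.82×2.693 = 13.23 m.
Hydraulic radius R = A/P = 14.52/13.23 = 1.098 m.
From Manning's equation, S = [nQ / (1 A R^(2/3))]² = [0.015 × 16.3 / (1 × 14.52 × 1.098^(2/3))]² = 0.00025.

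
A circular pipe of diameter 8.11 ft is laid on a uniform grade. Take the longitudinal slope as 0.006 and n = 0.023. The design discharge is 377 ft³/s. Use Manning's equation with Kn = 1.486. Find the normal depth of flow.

y_n = 6.07 ft

Manning's equation rearranged: A R^(2/3) = nQ / (1.486·√S) = 0.023 × 377 / (1.486 × √0.006) = 75.33.
At y = 5.3 ft: A R^(2/3) = 63.08 — too small.
At y = 7.19 ft: A R^(2/3) = 87.58 — too large.
At y = 6.07 ft: A R^(2/3) = 75.28 — ≈ 75.33.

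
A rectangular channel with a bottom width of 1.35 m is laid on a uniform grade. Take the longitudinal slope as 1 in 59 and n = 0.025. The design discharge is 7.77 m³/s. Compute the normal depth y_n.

y_n = 1.78 m

Manning's equation rearranged: A R^(2/3) = nQ / (1·√S) = 0.025 × 7.77 / (√0.01695) = 1.492.
At y = 1.37 m: A R^(2/3) = 1.09 — short.
At y = 1.78 m: A R^(2/3) = 1.492 — close enough.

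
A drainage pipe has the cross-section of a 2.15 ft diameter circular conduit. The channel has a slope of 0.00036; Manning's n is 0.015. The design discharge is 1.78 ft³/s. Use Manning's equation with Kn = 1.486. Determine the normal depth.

y_n = 0.938 ft

Manning's equation rearranged: A R^(2/3) = nQ / (1.486·√S) = 0.015 × 1.78 / (1.486 × √0.00036) = 0.947.
Try y = 0.833 ft: A R^(2/3) = 0.7628 — short.
Try y = 1.11 ft: A R^(2/3) = 1.267 — over.
Try y = 0.938 ft: A R^(2/3) = 0.9462 — ≈ 0.947.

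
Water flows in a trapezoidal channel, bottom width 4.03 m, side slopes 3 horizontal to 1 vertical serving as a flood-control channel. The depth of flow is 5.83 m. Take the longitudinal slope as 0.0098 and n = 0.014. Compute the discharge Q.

With bottom width b = 4.03 m and side slope z = 3: A = (b + zy)y = (4.03 + 3×5.83)×5.83 = 125.5 m²; P = b + 2y√(1+z²) = 4.03 + 2×5.83×3.162 = 40.9 m.
Hydraulic radius R = A/P = 125.5/40.9 = 3.067 m.
Manning's equation: Q = (1/n) A R^(2/3) S^(1/2) = (1/0.014) × 125.5 × 3.067^(2/3) × 0.0098^(1/2) = 1870 m³/s.

Q = 1870 m³/s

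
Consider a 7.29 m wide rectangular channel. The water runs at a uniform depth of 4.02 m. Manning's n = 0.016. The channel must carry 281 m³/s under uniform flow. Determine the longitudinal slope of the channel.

S = 0.00992

Flow area A = b·y = 7.29 × 4.02 = 29.31 m². Wetted perimeter P = b + 2y = 7.29 + 2×4.02 = 15.33 m.
Hydraulic radius R = A/P = 29.31/15.33 = 1.912 m.
From Manning's equation, S = [nQ / (1 A R^(2/3))]² = [0.016 × 281 / (1 × 29.31 × 1.912^(2/3))]² = 0.00992.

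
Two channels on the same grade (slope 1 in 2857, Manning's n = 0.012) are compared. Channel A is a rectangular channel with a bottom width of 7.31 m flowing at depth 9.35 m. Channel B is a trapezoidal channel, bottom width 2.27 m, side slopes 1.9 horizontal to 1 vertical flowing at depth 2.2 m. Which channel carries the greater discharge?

Channel A: Flow area A = b·y = 7.31 × 9.35 = 68.35 m². Wetted perimeter P = b + 2y = 7.31 + 2×9.35 = 26.01 m. Hydraulic radius R = A/P = 68.35/26.01 = 2.628 m. Q_A = (1/0.012)·68.35·2.628^(2/3)·√0.00035 = 202.9 m³/s.
Channel B: With bottom width b = 2.27 m and side slope z = 1.9: A = (b + zy)y = (2.27 + 1.9×2.2)×2.2 = 14.19 m²; P = b + 2y√(1+z²) = 2.27 + 2×2.2×2.147 = 11.72 m. Hydraulic radius R = A/P = 14.19/11.72 = 1.211 m. Q_B = (1/0.012)·14.19·1.211^(2/3)·√0.00035 = 25.14 m³/s.
Q_A = 202.9 m³/s vs Q_B = 25.14 m³/s, so channel A carries more.

channel A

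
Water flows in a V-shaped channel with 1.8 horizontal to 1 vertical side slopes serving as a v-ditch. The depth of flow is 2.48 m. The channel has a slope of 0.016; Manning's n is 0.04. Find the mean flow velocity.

V = 3.34 m/s

For a triangular section with side slope z = 1.8: A = zy² = 1.8×2.48² = 11.07 m²; P = 2y√(1+z²) = 2×2.48×2.059 = 10.21 m.
Hydraulic radius R = A/P = 11.07/10.21 = 1.084 m.
From Manning's equation, V = (1/n) R^(2/3) S^(1/2) = (1/0.04) × 1.084^(2/3) × 0.016^(1/2) = 3.34 m/s.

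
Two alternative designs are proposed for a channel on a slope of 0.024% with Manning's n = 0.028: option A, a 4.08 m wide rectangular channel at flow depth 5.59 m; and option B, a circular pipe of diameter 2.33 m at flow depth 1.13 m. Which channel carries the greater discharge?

channel A

Channel A: Flow area A = b·y = 4.08 × 5.59 = 22.81 m². Wetted perimeter P = b + 2y = 4.08 + 2×5.59 = 15.26 m. Hydraulic radius R = A/P = 22.81/15.26 = 1.495 m. Q_A = (1/0.028)·22.81·1.495^(2/3)·√0.00024 = 16.5 m³/s.
Channel B: For a circular section of diameter D = 2.33 m at depth y = 1.13 m, the central angle is θ = 2 arccos(1 − 2y/D) = 3.081 rad. Then A = (D²/8)(θ − sin θ) = 2.05 m² and P = Dθ/2 = 3.59 m. Hydraulic radius R = A/P = 2.05/3.59 = 0.5711 m. Q_B = (1/0.028)·2.05·0.5711^(2/3)·√0.00024 = 0.7809 m³/s.
Q_A = 16.5 m³/s vs Q_B = 0.7809 m³/s, so channel A carries more.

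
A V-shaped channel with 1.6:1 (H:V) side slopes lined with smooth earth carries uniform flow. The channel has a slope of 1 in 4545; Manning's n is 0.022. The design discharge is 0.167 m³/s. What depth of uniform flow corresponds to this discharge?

y_n = 0.616 m

Manning's equation rearranged: A R^(2/3) = nQ / (1·√S) = 0.022 × 0.167 / (√0.00022) = 0.2477.
At y = 0.698 m: A R^(2/3) = 0.3462 — over.
At y = 0.44 m: A R^(2/3) = 0.1011 — short.
At y = 0.616 m: A R^(2/3) = 0.2481 — matches.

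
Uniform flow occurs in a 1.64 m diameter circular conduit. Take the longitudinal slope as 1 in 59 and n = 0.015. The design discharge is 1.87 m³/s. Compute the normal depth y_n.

Manning's equation rearranged: A R^(2/3) = nQ / (1·√S) = 0.015 × 1.87 / (√0.01695) = 0.2155.
Try y = 0.381 m: A R^(2/3) = 0.138 — low.
Try y = 0.478 m: A R^(2/3) = 0.2159 — matches.

y_n = 0.478 m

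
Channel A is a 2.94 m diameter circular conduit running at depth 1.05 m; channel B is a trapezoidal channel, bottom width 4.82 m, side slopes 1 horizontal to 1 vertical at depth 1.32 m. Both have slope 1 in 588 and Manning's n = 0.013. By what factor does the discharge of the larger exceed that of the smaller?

Channel A: For a circular section of diameter D = 2.94 m at depth y = 1.05 m, the central angle is θ = 2 arccos(1 − 2y/D) = 2.562 rad. Then A = (D²/8)(θ − sin θ) = 2.177 m² and P = Dθ/2 = 3.766 m. Hydraulic radius R = A/P = 2.177/3.766 = 0.5779 m. Q_A = (1/0.013)·2.177·0.5779^(2/3)·√0.001701 = 4.79 m³/s.
Channel B: With bottom width b = 4.82 m and side slope z = 1: A = (b + zy)y = (4.82 + 1×1.32)×1.32 = 8.105 m²; P = b + 2y√(1+z²) = 4.82 + 2×1.32×1.414 = 8.554 m. Hydraulic radius R = A/P = 8.105/8.554 = 0.9475 m. Q_B = (1/0.013)·8.105·0.9475^(2/3)·√0.001701 = 24.8 m³/s.
The larger discharge is 24.8 m³/s and the smaller is 4.79 m³/s; the ratio is 5.18.

5.18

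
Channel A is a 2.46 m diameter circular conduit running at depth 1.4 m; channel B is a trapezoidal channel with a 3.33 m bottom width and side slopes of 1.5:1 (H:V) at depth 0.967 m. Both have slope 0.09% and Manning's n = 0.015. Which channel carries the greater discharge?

Channel A: For a circular section of diameter D = 2.46 m at depth y = 1.4 m, the central angle is θ = 2 arccos(1 − 2y/D) = 3.419 rad. Then A = (D²/8)(θ − sin θ) = 2.793 m² and P = Dθ/2 = 4.205 m. Hydraulic radius R = A/P = 2.793/4.205 = 0.6642 m. Q_A = (1/0.015)·2.793·0.6642^(2/3)·√0.0009 = 4.253 m³/s.
Channel B: With bottom width b = 3.33 m and side slope z = 1.5: A = (b + zy)y = (3.33 + 1.5×0.967)×0.967 = 4.623 m²; P = b + 2y√(1+z²) = 3.33 + 2×0.967×1.803 = 6.817 m. Hydraulic radius R = A/P = 4.623/6.817 = 0.6782 m. Q_B = (1/0.015)·4.623·0.6782^(2/3)·√0.0009 = 7.137 m³/s.
Q_A = 4.253 m³/s vs Q_B = 7.137 m³/s, so channel B carries more.

channel B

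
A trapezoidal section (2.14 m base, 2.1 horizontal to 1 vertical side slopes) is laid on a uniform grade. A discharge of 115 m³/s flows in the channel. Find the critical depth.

y_c = 3.14 m

At critical depth, Q² T / (g A³) = 1, i.e. A³/T = Q²/g = 115²/9.81 = 1348.
Trying y = 2.34 m: A³/T = 375.8 — too small.
Trying y = 3.88 m: A³/T = 3450 — too large.
Trying y = 3.14 m: A³/T = 1346 — close enough.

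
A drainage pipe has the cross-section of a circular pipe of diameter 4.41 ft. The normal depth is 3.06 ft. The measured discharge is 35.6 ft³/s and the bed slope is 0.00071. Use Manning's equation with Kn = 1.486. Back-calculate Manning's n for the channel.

n = 0.015

For a circular section of diameter D = 4.41 ft at depth y = 3.06 ft, the central angle is θ = 2 arccos(1 − 2y/D) = 3.938 rad. Then A = (D²/8)(θ − sin θ) = 11.31 ft² and P = Dθ/2 = 8.683 ft.
Hydraulic radius R = A/P = 11.31/8.683 = 1.303 ft.
Rearranging Manning's equation: n = (1.486/Q) A R^(2/3) S^(1/2) = (1.486/35.6) × 11.31 × 1.303^(2/3) × √0.00071 = 0.015.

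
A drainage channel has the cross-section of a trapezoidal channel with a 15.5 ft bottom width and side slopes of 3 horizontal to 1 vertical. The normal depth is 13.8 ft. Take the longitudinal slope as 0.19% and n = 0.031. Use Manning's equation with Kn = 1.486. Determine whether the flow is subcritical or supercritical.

subcritical

With bottom width b = 15.5 ft and side slope z = 3: A = (b + zy)y = (15.5 + 3×13.8)×13.8 = 785.2 ft²; P = b + 2y√(1+z²) = 15.5 + 2×13.8×3.162 = 102.8 ft.
Hydraulic radius R = A/P = 785.2/102.8 = 7.64 ft.
V = (1.486/n) R^(2/3) √S = (1.486/0.031) × 7.64^(2/3) × √0.0019 = 8.105 ft/s. Hydraulic depth D_h = A/T = 785.2/98.3 = 7.988 ft.
Froude number Fr = V/√(g·D_h) = 8.105/√(32.2×7.988) = 0.505, which is less than 1, so the flow is subcritical.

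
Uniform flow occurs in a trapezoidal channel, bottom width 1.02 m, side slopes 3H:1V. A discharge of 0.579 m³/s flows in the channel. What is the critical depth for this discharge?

At critical depth, Q² T / (g A³) = 1, i.e. A³/T = Q²/g = 0.579²/9.81 = 0.03417.
At y = 0.278 m: A³/T = 0.05094 — too large.
At y = 0.25 m: A³/T = 0.03438 — matches.

y_c = 0.25 m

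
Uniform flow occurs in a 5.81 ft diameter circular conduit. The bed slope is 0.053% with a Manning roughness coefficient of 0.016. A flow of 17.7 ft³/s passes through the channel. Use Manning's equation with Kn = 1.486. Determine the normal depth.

Manning's equation rearranged: A R^(2/3) = nQ / (1.486·√S) = 0.016 × 17.7 / (1.486 × √0.00053) = 8.278.
At y = 1.65 ft: A R^(2/3) = 5.986 — short.
At y = 1.95 ft: A R^(2/3) = 8.259 — ≈ 8.278.

y_n = 1.95 ft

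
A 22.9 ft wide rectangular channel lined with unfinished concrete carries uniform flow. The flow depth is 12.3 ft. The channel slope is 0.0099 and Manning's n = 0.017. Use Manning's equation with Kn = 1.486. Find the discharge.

Q = 8030 ft³/s

Flow area A = b·y = 22.9 × 12.3 = 281.7 ft². Wetted perimeter P = b + 2y = 22.9 + 2×12.3 = 47.5 ft.
Hydraulic radius R = A/P = 281.7/47.5 = 5.93 ft.
Manning's equation: Q = (1.486/n) A R^(2/3) S^(1/2) = (1.486/0.017) × 281.7 × 5.93^(2/3) × 0.0099^(1/2) = 8030 ft³/s.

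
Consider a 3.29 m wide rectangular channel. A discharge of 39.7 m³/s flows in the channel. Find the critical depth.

For a rectangular channel, critical depth y_c = (q²/g)^(1/3) where q = Q/b = 39.7/3.29 = 12.07 m²/s.
So y_c = (12.07²/9.81)^(1/3) = 2.46 m.

y_c = 2.46 m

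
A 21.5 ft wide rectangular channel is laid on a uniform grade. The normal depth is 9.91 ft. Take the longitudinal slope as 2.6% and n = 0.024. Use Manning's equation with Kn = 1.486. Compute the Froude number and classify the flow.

supercritical

Flow area A = b·y = 21.5 × 9.91 = 213.1 ft². Wetted perimeter P = b + 2y = 21.5 + 2×9.91 = 41.32 ft.
Hydraulic radius R = A/P = 213.1/41.32 = 5.156 ft.
V = (1.486/n) R^(2/3) √S = (1.486/0.024) × 5.156^(2/3) × √0.026 = 29.8 ft/s. Hydraulic depth D_h = A/T = 213.1/21.5 = 9.91 ft.
Froude number Fr = V/√(g·D_h) = 29.8/√(32.2×9.91) = 1.67, which is greater than 1, so the flow is supercritical.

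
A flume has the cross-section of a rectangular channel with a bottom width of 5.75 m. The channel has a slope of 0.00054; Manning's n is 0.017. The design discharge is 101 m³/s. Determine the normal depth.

Manning's equation rearranged: A R^(2/3) = nQ / (1·√S) = 0.017 × 101 / (√0.00054) = 73.89.
Trying y = 6.57 m: A R^(2/3) = 59.97 — too small.
Trying y = 8.58 m: A R^(2/3) = 82.27 — too large.
Trying y = 7.83 m: A R^(2/3) = 73.9 — ≈ 73.89.

y_n = 7.83 m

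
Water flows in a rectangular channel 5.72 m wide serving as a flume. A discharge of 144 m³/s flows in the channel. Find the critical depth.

y_c = 4.01 m

For a rectangular channel, critical depth y_c = (q²/g)^(1/3) where q = Q/b = 144/5.72 = 25.17 m²/s.
So y_c = (25.17²/9.81)^(1/3) = 4.01 m.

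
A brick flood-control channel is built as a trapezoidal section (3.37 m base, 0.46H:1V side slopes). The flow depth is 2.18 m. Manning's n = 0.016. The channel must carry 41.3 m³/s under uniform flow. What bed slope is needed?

With bottom width b = 3.37 m and side slope z = 0.46: A = (b + zy)y = (3.37 + 0.46×2.18)×2.18 = 9.533 m²; P = b + 2y√(1+z²) = 3.37 + 2×2.18×1.101 = 8.169 m.
Hydraulic radius R = A/P = 9.533/8.169 = 1.167 m.
From Manning's equation, S = [nQ / (1 A R^(2/3))]² = [0.016 × 41.3 / (1 × 9.533 × 1.167^(2/3))]² = 0.00391.

S = 0.00391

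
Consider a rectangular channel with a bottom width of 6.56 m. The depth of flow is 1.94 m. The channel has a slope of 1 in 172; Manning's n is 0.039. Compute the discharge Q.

Flow area A = b·y = 6.56 × 1.94 = 12.73 m². Wetted perimeter P = b + 2y = 6.56 + 2×1.94 = 10.44 m.
Hydraulic radius R = A/P = 12.73/10.44 = 1.219 m.
Manning's equation: Q = (1/n) A R^(2/3) S^(1/2) = (1/0.039) × 12.73 × 1.219^(2/3) × 0.005814^(1/2) = 28.4 m³/s.

Q = 28.4 m³/s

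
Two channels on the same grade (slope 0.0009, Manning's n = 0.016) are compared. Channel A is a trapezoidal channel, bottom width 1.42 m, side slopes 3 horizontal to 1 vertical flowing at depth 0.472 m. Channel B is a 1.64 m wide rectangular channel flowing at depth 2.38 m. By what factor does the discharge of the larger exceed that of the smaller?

4.64

Channel A: With bottom width b = 1.42 m and side slope z = 3: A = (b + zy)y = (1.42 + 3×0.472)×0.472 = 1.339 m²; P = b + 2y√(1+z²) = 1.42 + 2×0.472×3.162 = 4.405 m. Hydraulic radius R = A/P = 1.339/4.405 = 0.3039 m. Q_A = (1/0.016)·1.339·0.3039^(2/3)·√0.0009 = 1.134 m³/s.
Channel B: Flow area A = b·y = 1.64 × 2.38 = 3.903 m². Wetted perimeter P = b + 2y = 1.64 + 2×2.38 = 6.4 m. Hydraulic radius R = A/P = 3.903/6.4 = 0.6099 m. Q_B = (1/0.016)·3.903·0.6099^(2/3)·√0.0009 = 5.263 m³/s.
The larger discharge is 5.263 m³/s and the smaller is 1.134 m³/s; the ratio is 4.64.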